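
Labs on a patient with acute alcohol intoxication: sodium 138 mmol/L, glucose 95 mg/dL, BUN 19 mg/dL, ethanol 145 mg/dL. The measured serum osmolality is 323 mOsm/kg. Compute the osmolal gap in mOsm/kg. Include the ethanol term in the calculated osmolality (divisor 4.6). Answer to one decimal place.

3.4 mOsm/kg

Calculated osmolality = 2·Na + glucose/18 + BUN/2.8 + ethanol/4.6
= 2·138 + 95/18 + 19/2.8 + 145/4.6
= 276 + 5.28 + 6.79 + 31.52
= 319.59 mOsm/kg ≈ 319.6 mOsm/kg
Osmolar gap = measured − calculated = 323 − 319.6 = 3.4 mOsm/kg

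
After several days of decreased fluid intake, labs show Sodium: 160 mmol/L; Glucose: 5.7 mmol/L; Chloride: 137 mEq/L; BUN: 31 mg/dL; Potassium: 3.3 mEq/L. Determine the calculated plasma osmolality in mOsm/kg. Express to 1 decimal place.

336.8 mOsm/kg

Calculated osmolality = 2·Na + glucose + BUN/2.8
= 2·160 + 5.7 + 31/2.8
= 320 + 5.70 + 11.07
= 336.77 mOsm/kg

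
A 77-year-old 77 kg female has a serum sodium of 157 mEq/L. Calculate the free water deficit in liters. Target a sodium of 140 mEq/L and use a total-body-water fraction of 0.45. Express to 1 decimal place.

TBW = 0.45 · 77 = 34.65 L
Free water deficit = TBW · (Na/140 − 1)
= 34.65 · (157/140 − 1)
= 34.65 · 0.1214
= 4.21 L

4.2 L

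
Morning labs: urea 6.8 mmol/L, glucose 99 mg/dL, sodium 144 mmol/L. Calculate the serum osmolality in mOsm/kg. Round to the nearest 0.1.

Calculated osmolality = 2·Na + glucose/18 + urea
= 2·144 + 99/18 + 6.8
= 288 + 5.50 + 6.80
= 300.3 mOsm/kg

300.3 mOsm/kg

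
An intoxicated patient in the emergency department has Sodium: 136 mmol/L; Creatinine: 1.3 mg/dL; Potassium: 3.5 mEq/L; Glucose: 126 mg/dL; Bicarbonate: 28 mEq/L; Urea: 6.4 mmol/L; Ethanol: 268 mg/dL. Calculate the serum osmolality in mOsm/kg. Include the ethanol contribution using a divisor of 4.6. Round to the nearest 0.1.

Calculated osmolality = 2·Na + glucose/18 + urea + ethanol/4.6
= 2·136 + 126/18 + 6.4 + 268/4.6
= 272 + 7 + 6.40 + 58.26
= 343.66 mOsm/kg

343.7 mOsm/kg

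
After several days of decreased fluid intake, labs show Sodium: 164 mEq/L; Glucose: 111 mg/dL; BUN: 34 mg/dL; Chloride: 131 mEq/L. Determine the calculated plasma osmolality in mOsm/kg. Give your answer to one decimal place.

Calculated osmolality = 2·Na + glucose/18 + BUN/2.8
= 2·164 + 111/18 + 34/2.8
= 328 + 6.17 + 12.14
= 346.31 mOsm/kg

346.3 mOsm/kg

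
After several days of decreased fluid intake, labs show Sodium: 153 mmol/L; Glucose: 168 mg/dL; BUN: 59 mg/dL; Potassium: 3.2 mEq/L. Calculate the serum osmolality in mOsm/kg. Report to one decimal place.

Calculated osmolality = 2·Na + glucose/18 + BUN/2.8
= 2·153 + 168/18 + 59/2.8
= 306 + 9.33 + 21.07
= 336.4 mOsm/kg

336.4 mOsm/kg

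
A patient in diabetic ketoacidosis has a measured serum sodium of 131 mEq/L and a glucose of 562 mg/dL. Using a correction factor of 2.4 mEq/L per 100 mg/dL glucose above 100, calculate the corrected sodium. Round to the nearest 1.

Corrected Na = measured Na + 2.4 · (glucose − 100)/100
= 131 + 2.4 · (562 − 100)/100
= 131 + 11.1
= 142.1 mEq/L

142 mEq/L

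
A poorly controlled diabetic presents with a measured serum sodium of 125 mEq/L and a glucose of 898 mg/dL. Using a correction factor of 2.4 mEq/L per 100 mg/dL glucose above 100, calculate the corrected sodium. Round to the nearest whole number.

Corrected Na = measured Na + 2.4 · (glucose − 100)/100
= 125 + 2.4 · (898 − 100)/100
= 125 + 19.2
= 144.2 mEq/L

144 mEq/L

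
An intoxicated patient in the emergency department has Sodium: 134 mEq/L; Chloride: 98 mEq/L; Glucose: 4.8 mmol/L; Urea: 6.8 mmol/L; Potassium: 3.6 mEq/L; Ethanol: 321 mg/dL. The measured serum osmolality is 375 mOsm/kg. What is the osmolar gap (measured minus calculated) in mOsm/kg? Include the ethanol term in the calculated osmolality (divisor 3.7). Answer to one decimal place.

8.6 mOsm/kg

Calculated osmolality = 2·Na + glucose + urea + ethanol/3.7
= 2·134 + 4.8 + 6.8 + 321/3.7
= 268 + 4.80 + 6.80 + 86.76
= 366.36 mOsm/kg ≈ 366.4 mOsm/kg
Osmolar gap = measured − calculated = 375 − 366.4 = 8.6 mOsm/kg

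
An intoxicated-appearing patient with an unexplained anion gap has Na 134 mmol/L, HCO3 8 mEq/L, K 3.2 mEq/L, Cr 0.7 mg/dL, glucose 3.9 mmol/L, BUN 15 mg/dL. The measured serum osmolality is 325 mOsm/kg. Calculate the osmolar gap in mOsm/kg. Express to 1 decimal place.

47.7 mOsm/kg

Calculated osmolality = 2·Na + glucose + BUN/2.8
= 2·134 + 3.9 + 15/2.8
= 268 + 3.90 + 5.36
= 277.26 mOsm/kg ≈ 277.3 mOsm/kg
Osmolar gap = measured − calculated = 325 − 277.3 = 47.7 mOsm/kg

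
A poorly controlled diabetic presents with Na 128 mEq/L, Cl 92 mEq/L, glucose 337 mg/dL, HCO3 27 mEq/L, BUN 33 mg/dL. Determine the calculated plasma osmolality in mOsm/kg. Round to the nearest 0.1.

286.5 mOsm/kg

Calculated osmolality = 2·Na + glucose/18 + BUN/2.8
= 2·128 + 337/18 + 33/2.8
= 256 + 18.72 + 11.79
= 286.51 mOsm/kg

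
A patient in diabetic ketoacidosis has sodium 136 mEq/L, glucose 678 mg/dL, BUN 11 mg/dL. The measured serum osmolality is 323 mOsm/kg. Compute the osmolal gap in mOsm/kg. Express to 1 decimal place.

9.4 mOsm/kg

Calculated osmolality = 2·Na + glucose/18 + BUN/2.8
= 2·136 + 678/18 + 11/2.8
= 272 + 37.67 + 3.93
= 313.6 mOsm/kg ≈ 313.6 mOsm/kg
Osmolar gap = measured − calculated = 323 − 313.6 = 9.4 mOsm/kg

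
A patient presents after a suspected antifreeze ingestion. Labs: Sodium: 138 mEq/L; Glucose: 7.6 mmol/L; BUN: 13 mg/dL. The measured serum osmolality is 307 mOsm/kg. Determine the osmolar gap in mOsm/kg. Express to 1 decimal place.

Calculated osmolality = 2·Na + glucose + BUN/2.8
= 2·138 + 7.6 + 13/2.8
= 276 + 7.60 + 4.64
= 288.24 mOsm/kg ≈ 288.2 mOsm/kg
Osmolar gap = measured − calculated = 307 − 288.2 = 18.8 mOsm/kg

18.8 mOsm/kg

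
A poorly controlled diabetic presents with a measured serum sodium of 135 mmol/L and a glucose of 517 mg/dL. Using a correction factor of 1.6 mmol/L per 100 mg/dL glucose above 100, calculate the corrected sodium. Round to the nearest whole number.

142 mmol/L

Corrected Na = measured Na + 1.6 · (glucose − 100)/100
= 135 + 1.6 · (517 − 100)/100
= 135 + 6.7
= 141.7 mmol/L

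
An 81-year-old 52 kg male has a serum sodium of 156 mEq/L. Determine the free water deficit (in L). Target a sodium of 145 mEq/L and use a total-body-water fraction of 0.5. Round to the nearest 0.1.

TBW = 0.5 · 52 = 26 L
Free water deficit = TBW · (Na/145 − 1)
= 26 · (156/145 − 1)
= 26 · 0.0759
= 1.97 L

2.0 L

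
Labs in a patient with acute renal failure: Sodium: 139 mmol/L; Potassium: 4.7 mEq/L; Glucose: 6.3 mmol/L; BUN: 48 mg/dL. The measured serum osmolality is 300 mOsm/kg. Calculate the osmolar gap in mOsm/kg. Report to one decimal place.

Calculated osmolality = 2·Na + glucose + BUN/2.8
= 2·139 + 6.3 + 48/2.8
= 278 + 6.30 + 17.14
= 301.44 mOsm/kg ≈ 301.4 mOsm/kg
Osmolar gap = measured − calculated = 300 − 301.4 = -1.4 mOsm/kg

-1.4 mOsm/kg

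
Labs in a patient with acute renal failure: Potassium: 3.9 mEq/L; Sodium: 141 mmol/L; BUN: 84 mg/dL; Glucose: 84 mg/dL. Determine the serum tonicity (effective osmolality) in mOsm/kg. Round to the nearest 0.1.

Effective osmolality excludes urea (freely permeant across cell membranes):
2·Na + glucose/18
= 2·141 + 84/18
= 282 + 4.67
= 286.67 mOsm/kg

286.7 mOsm/kg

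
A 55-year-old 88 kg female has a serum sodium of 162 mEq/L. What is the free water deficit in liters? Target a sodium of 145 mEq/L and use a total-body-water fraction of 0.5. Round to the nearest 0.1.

TBW = 0.5 · 88 = 44 L
Free water deficit = TBW · (Na/145 − 1)
= 44 · (162/145 − 1)
= 44 · 0.1172
= 5.16 L

5.2 L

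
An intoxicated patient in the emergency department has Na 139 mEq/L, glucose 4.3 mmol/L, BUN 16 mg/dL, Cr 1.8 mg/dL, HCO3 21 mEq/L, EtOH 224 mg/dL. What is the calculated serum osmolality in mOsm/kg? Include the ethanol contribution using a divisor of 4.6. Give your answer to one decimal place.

336.7 mOsm/kg

Calculated osmolality = 2·Na + glucose + BUN/2.8 + ethanol/4.6
= 2·139 + 4.3 + 16/2.8 + 224/4.6
= 278 + 4.30 + 5.71 + 48.70
= 336.71 mOsm/kg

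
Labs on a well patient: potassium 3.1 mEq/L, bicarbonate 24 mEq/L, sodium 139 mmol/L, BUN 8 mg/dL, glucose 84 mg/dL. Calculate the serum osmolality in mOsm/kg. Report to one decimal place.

Calculated osmolality = 2·Na + glucose/18 + BUN/2.8
= 2·139 + 84/18 + 8/2.8
= 278 + 4.67 + 2.86
= 285.53 mOsm/kg

285.5 mOsm/kg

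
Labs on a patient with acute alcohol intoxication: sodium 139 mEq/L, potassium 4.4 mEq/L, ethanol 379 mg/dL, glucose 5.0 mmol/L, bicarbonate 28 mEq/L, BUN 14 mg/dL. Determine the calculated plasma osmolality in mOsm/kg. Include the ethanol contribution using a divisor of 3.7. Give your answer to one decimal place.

390.4 mOsm/kg

Calculated osmolality = 2·Na + glucose + BUN/2.8 + ethanol/3.7
= 2·139 + 5 + 14/2.8 + 379/3.7
= 278 + 5 + 5 + 102.43
= 390.43 mOsm/kg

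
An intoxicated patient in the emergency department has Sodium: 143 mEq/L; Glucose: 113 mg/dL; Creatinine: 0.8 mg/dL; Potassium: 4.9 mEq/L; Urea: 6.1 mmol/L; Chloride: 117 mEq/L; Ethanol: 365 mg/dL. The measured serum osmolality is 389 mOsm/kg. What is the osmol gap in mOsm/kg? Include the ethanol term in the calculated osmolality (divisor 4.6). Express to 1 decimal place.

Calculated osmolality = 2·Na + glucose/18 + urea + ethanol/4.6
= 2·143 + 113/18 + 6.1 + 365/4.6
= 286 + 6.28 + 6.10 + 79.35
= 377.73 mOsm/kg ≈ 377.7 mOsm/kg
Osmolar gap = measured − calculated = 389 − 377.7 = 11.3 mOsm/kg

11.3 mOsm/kg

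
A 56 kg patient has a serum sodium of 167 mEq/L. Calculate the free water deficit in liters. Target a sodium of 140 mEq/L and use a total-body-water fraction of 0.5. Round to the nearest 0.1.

TBW = 0.5 · 56 = 28 L
Free water deficit = TBW · (Na/140 − 1)
= 28 · (167/140 − 1)
= 28 · 0.1929
= 5.4 L

5.4 L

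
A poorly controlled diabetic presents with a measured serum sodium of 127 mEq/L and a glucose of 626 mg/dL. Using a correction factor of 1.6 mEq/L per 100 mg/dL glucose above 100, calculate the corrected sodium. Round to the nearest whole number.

Corrected Na = measured Na + 1.6 · (glucose − 100)/100
= 127 + 1.6 · (626 − 100)/100
= 127 + 8.4
= 135.4 mEq/L

135 mEq/L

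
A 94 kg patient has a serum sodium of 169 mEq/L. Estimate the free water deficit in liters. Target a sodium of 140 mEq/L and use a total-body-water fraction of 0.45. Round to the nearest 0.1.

8.8 L

TBW = 0.45 · 94 = 42.3 L
Free water deficit = TBW · (Na/140 − 1)
= 42.3 · (169/140 − 1)
= 42.3 · 0.2071
= 8.76 L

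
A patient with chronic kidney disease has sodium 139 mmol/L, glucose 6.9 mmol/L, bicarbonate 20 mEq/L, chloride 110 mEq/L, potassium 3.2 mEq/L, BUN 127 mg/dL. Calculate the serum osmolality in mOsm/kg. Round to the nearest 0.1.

Calculated osmolality = 2·Na + glucose + BUN/2.8
= 2·139 + 6.9 + 127/2.8
= 278 + 6.90 + 45.36
= 330.26 mOsm/kg

330.3 mOsm/kg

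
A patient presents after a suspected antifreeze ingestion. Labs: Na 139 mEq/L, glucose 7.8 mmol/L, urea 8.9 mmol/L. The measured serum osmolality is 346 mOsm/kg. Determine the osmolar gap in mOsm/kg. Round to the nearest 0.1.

51.3 mOsm/kg

Calculated osmolality = 2·Na + glucose + urea
= 2·139 + 7.8 + 8.9
= 278 + 7.80 + 8.90
= 294.7 mOsm/kg ≈ 294.7 mOsm/kg
Osmolar gap = measured − calculated = 346 − 294.7 = 51.3 mOsm/kg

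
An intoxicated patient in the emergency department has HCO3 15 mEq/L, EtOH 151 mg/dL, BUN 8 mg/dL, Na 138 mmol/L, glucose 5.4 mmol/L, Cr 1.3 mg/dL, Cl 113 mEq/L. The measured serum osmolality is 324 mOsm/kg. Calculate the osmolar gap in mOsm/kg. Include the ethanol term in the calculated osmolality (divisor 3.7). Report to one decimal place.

-1.1 mOsm/kg

Calculated osmolality = 2·Na + glucose + BUN/2.8 + ethanol/3.7
= 2·138 + 5.4 + 8/2.8 + 151/3.7
= 276 + 5.40 + 2.86 + 40.81
= 325.07 mOsm/kg ≈ 325.1 mOsm/kg
Osmolar gap = measured − calculated = 324 − 325.1 = -1.1 mOsm/kg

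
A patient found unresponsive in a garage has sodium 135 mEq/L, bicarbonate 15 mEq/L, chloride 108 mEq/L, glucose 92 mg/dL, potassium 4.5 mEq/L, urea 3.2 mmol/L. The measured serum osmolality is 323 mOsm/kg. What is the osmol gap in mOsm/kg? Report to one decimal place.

Calculated osmolality = 2·Na + glucose/18 + urea
= 2·135 + 92/18 + 3.2
= 270 + 5.11 + 3.20
= 278.31 mOsm/kg ≈ 278.3 mOsm/kg
Osmolar gap = measured − calculated = 323 − 278.3 = 44.7 mOsm/kg

44.7 mOsm/kg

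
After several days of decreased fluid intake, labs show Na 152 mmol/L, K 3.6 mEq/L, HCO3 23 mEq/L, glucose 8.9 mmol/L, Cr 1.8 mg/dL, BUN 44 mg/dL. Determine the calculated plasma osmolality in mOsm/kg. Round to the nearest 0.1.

328.6 mOsm/kg

Calculated osmolality = 2·Na + glucose + BUN/2.8
= 2·152 + 8.9 + 44/2.8
= 304 + 8.90 + 15.71
= 328.61 mOsm/kg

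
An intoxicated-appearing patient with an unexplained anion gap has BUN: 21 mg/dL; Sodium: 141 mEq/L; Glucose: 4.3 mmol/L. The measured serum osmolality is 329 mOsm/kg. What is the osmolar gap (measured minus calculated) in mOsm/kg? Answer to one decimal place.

35.2 mOsm/kg

Calculated osmolality = 2·Na + glucose + BUN/2.8
= 2·141 + 4.3 + 21/2.8
= 282 + 4.30 + 7.50
= 293.8 mOsm/kg ≈ 293.8 mOsm/kg
Osmolar gap = measured − calculated = 329 − 293.8 = 35.2 mOsm/kg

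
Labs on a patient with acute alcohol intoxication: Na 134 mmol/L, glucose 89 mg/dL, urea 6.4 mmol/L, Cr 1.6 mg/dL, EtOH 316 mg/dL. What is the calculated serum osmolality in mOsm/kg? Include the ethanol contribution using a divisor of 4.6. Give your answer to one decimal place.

348.0 mOsm/kg

Calculated osmolality = 2·Na + glucose/18 + urea + ethanol/4.6
= 2·134 + 89/18 + 6.4 + 316/4.6
= 268 + 4.94 + 6.40 + 68.70
= 348.04 mOsm/kg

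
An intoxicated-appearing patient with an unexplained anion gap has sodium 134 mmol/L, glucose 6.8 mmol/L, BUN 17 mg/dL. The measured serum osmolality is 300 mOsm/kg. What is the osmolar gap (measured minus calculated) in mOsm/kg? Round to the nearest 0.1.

19.1 mOsm/kg

Calculated osmolality = 2·Na + glucose + BUN/2.8
= 2·134 + 6.8 + 17/2.8
= 268 + 6.80 + 6.07
= 280.87 mOsm/kg ≈ 280.9 mOsm/kg
Osmolar gap = measured − calculated = 300 − 280.9 = 19.1 mOsm/kg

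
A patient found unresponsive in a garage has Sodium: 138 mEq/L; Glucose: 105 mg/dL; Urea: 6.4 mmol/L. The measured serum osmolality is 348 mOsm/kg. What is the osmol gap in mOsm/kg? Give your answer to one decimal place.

59.8 mOsm/kg

Calculated osmolality = 2·Na + glucose/18 + urea
= 2·138 + 105/18 + 6.4
= 276 + 5.83 + 6.40
= 288.23 mOsm/kg ≈ 288.2 mOsm/kg
Osmolar gap = measured − calculated = 348 − 288.2 = 59.8 mOsm/kg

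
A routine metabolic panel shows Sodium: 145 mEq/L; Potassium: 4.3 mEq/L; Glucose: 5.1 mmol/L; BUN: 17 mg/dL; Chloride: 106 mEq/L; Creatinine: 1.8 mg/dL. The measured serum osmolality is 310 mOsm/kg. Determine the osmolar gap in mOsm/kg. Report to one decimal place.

8.8 mOsm/kg

Calculated osmolality = 2·Na + glucose + BUN/2.8
= 2·145 + 5.1 + 17/2.8
= 290 + 5.10 + 6.07
= 301.17 mOsm/kg ≈ 301.2 mOsm/kg
Osmolar gap = measured − calculated = 310 − 301.2 = 8.8 mOsm/kg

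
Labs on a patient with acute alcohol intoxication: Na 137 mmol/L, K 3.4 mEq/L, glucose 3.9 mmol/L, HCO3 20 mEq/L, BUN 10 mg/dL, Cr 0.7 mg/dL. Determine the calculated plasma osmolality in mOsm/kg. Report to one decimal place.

Calculated osmolality = 2·Na + glucose + BUN/2.8
= 2·137 + 3.9 + 10/2.8
= 274 + 3.90 + 3.57
= 281.47 mOsm/kg

281.5 mOsm/kg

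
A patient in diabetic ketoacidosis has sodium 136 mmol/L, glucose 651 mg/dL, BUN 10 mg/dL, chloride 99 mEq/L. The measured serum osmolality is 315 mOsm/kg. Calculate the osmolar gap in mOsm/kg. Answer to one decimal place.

Calculated osmolality = 2·Na + glucose/18 + BUN/2.8
= 2·136 + 651/18 + 10/2.8
= 272 + 36.17 + 3.57
= 311.74 mOsm/kg ≈ 311.7 mOsm/kg
Osmolar gap = measured − calculated = 315 − 311.7 = 3.3 mOsm/kg

3.3 mOsm/kg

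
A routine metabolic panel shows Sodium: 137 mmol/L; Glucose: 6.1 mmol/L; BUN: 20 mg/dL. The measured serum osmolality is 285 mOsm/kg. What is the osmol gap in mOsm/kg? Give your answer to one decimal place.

Calculated osmolality = 2·Na + glucose + BUN/2.8
= 2·137 + 6.1 + 20/2.8
= 274 + 6.10 + 7.14
= 287.24 mOsm/kg ≈ 287.2 mOsm/kg
Osmolar gap = measured − calculated = 285 − 287.2 = -2.2 mOsm/kg

-2.2 mOsm/kg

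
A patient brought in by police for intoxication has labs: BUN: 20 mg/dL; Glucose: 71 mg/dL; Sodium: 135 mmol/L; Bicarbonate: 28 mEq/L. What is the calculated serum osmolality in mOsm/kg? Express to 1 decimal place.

Calculated osmolality = 2·Na + glucose/18 + BUN/2.8
= 2·135 + 71/18 + 20/2.8
= 270 + 3.94 + 7.14
= 281.08 mOsm/kg

281.1 mOsm/kg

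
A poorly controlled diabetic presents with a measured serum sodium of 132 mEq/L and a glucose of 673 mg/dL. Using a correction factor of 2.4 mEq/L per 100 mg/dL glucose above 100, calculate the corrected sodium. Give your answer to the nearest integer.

Corrected Na = measured Na + 2.4 · (glucose − 100)/100
= 132 + 2.4 · (673 − 100)/100
= 132 + 13.8
= 145.8 mEq/L

146 mEq/L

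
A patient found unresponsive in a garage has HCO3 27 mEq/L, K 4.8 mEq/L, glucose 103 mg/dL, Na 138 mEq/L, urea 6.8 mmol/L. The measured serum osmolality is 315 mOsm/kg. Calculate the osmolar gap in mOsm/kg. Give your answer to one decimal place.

Calculated osmolality = 2·Na + glucose/18 + urea
= 2·138 + 103/18 + 6.8
= 276 + 5.72 + 6.80
= 288.52 mOsm/kg ≈ 288.5 mOsm/kg
Osmolar gap = measured − calculated = 315 − 288.5 = 26.5 mOsm/kg

26.5 mOsm/kg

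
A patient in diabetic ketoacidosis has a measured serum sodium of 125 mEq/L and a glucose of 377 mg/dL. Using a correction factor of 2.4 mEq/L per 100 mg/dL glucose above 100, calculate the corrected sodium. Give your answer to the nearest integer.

132 mEq/L

Corrected Na = measured Na + 2.4 · (glucose − 100)/100
= 125 + 2.4 · (377 − 100)/100
= 125 + 6.6
= 131.6 mEq/L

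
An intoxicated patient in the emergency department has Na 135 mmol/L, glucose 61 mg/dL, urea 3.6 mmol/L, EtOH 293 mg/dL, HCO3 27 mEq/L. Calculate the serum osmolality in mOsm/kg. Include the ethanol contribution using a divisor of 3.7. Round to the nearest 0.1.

356.2 mOsm/kg

Calculated osmolality = 2·Na + glucose/18 + urea + ethanol/3.7
= 2·135 + 61/18 + 3.6 + 293/3.7
= 270 + 3.39 + 3.60 + 79.19
= 356.18 mOsm/kg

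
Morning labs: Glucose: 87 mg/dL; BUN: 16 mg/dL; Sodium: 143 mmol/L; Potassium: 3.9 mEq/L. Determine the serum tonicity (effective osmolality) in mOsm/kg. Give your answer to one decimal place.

Effective osmolality excludes urea (freely permeant across cell membranes):
2·Na + glucose/18
= 2·143 + 87/18
= 286 + 4.83
= 290.83 mOsm/kg

290.8 mOsm/kg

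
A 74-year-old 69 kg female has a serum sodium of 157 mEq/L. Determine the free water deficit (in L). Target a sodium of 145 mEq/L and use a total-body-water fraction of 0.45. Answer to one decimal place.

TBW = 0.45 · 69 = 31.05 L
Free water deficit = TBW · (Na/145 − 1)
= 31.05 · (157/145 − 1)
= 31.05 · 0.0828
= 2.57 L

2.6 L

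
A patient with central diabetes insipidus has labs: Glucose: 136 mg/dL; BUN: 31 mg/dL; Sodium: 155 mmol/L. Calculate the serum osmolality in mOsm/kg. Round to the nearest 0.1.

328.6 mOsm/kg

Calculated osmolality = 2·Na + glucose/18 + BUN/2.8
= 2·155 + 136/18 + 31/2.8
= 310 + 7.56 + 11.07
= 328.63 mOsm/kg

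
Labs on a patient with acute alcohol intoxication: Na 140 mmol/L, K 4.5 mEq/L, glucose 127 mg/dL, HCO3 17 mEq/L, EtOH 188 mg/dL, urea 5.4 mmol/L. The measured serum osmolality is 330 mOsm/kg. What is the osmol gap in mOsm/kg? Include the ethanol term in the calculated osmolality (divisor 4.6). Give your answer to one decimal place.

Calculated osmolality = 2·Na + glucose/18 + urea + ethanol/4.6
= 2·140 + 127/18 + 5.4 + 188/4.6
= 280 + 7.06 + 5.40 + 40.87
= 333.33 mOsm/kg ≈ 333.3 mOsm/kg
Osmolar gap = measured − calculated = 330 − 333.3 = -3.3 mOsm/kg

-3.3 mOsm/kg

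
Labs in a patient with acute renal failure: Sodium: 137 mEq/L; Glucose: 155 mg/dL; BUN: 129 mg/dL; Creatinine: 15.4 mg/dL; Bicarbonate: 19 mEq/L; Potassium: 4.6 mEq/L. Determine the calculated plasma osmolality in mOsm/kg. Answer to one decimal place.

328.7 mOsm/kg

Calculated osmolality = 2·Na + glucose/18 + BUN/2.8
= 2·137 + 155/18 + 129/2.8
= 274 + 8.61 + 46.07
= 328.68 mOsm/kg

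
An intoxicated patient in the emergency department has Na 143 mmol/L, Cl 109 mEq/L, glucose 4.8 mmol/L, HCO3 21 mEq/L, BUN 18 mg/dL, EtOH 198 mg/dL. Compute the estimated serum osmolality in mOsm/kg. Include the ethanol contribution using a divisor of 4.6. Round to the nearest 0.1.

340.3 mOsm/kg

Calculated osmolality = 2·Na + glucose + BUN/2.8 + ethanol/4.6
= 2·143 + 4.8 + 18/2.8 + 198/4.6
= 286 + 4.80 + 6.43 + 43.04
= 340.27 mOsm/kg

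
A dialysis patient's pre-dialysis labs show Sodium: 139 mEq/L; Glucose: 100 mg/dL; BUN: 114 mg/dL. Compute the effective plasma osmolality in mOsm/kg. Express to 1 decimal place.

283.6 mOsm/kg

Effective osmolality excludes urea (freely permeant across cell membranes):
2·Na + glucose/18
= 2·139 + 100/18
= 278 + 5.56
= 283.56 mOsm/kg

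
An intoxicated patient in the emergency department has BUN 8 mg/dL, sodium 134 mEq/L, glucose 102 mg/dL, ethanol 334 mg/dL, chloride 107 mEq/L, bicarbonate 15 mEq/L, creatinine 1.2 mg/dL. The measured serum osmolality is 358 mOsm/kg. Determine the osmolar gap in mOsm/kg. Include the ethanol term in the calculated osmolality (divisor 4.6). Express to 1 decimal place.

8.9 mOsm/kg

Calculated osmolality = 2·Na + glucose/18 + BUN/2.8 + ethanol/4.6
= 2·134 + 102/18 + 8/2.8 + 334/4.6
= 268 + 5.67 + 2.86 + 72.61
= 349.14 mOsm/kg ≈ 349.1 mOsm/kg
Osmolar gap = measured − calculated = 358 − 349.1 = 8.9 mOsm/kg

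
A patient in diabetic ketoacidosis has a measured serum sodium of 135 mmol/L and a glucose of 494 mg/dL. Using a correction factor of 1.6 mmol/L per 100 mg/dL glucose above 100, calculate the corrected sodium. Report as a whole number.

141 mmol/L

Corrected Na = measured Na + 1.6 · (glucose − 100)/100
= 135 + 1.6 · (494 − 100)/100
= 135 + 6.3
= 141.3 mmol/L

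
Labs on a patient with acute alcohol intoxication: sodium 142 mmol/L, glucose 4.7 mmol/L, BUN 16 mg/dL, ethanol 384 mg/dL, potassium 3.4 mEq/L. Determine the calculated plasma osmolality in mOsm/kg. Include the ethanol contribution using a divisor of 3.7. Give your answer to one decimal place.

398.2 mOsm/kg

Calculated osmolality = 2·Na + glucose + BUN/2.8 + ethanol/3.7
= 2·142 + 4.7 + 16/2.8 + 384/3.7
= 284 + 4.70 + 5.71 + 103.78
= 398.19 mOsm/kg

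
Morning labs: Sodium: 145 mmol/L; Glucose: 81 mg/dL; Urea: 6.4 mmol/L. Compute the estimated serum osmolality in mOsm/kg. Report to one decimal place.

Calculated osmolality = 2·Na + glucose/18 + urea
= 2·145 + 81/18 + 6.4
= 290 + 4.50 + 6.40
= 300.9 mOsm/kg

300.9 mOsm/kg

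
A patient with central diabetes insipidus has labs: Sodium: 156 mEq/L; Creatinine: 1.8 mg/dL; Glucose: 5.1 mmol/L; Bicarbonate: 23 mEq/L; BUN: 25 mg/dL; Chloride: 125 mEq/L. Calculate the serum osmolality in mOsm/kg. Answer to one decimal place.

Calculated osmolality = 2·Na + glucose + BUN/2.8
= 2·156 + 5.1 + 25/2.8
= 312 + 5.10 + 8.93
= 326.03 mOsm/kg

326.0 mOsm/kg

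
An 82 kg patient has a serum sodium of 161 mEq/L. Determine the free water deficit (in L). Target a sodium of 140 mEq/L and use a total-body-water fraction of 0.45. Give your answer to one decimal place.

TBW = 0.45 · 82 = 36.9 L
Free water deficit = TBW · (Na/140 − 1)
= 36.9 · (161/140 − 1)
= 36.9 · 0.15
= 5.53 L

5.5 L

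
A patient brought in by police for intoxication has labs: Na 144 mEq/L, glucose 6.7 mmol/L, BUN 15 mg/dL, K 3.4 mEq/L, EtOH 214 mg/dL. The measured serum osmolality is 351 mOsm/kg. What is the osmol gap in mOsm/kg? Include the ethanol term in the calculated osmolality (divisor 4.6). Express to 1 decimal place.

4.4 mOsm/kg

Calculated osmolality = 2·Na + glucose + BUN/2.8 + ethanol/4.6
= 2·144 + 6.7 + 15/2.8 + 214/4.6
= 288 + 6.70 + 5.36 + 46.52
= 346.58 mOsm/kg ≈ 346.6 mOsm/kg
Osmolar gap = measured − calculated = 351 − 346.6 = 4.4 mOsm/kg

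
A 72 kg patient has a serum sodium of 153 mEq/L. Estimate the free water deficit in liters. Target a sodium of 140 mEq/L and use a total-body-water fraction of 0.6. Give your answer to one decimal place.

TBW = 0.6 · 72 = 43.2 L
Free water deficit = TBW · (Na/140 − 1)
= 43.2 · (153/140 − 1)
= 43.2 · 0.0929
= 4.01 L

4.0 L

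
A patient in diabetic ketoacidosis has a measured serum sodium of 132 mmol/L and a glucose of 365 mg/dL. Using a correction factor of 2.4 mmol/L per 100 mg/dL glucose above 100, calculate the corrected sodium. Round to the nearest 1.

Corrected Na = measured Na + 2.4 · (glucose − 100)/100
= 132 + 2.4 · (365 − 100)/100
= 132 + 6.4
= 138.4 mmol/L

138 mmol/L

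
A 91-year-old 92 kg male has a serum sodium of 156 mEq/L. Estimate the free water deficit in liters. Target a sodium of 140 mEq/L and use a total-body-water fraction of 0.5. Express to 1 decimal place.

TBW = 0.5 · 92 = 46 L
Free water deficit = TBW · (Na/140 − 1)
= 46 · (156/140 − 1)
= 46 · 0.1143
= 5.26 L

5.3 L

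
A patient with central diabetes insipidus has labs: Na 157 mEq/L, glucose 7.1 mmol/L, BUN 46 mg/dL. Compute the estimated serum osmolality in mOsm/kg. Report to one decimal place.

337.5 mOsm/kg

Calculated osmolality = 2·Na + glucose + BUN/2.8
= 2·157 + 7.1 + 46/2.8
= 314 + 7.10 + 16.43
= 337.53 mOsm/kg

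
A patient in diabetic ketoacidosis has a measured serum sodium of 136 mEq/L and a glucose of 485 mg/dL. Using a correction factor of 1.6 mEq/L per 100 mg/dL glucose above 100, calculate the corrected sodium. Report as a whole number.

Corrected Na = measured Na + 1.6 · (glucose − 100)/100
= 136 + 1.6 · (485 − 100)/100
= 136 + 6.2
= 142.2 mEq/L

142 mEq/L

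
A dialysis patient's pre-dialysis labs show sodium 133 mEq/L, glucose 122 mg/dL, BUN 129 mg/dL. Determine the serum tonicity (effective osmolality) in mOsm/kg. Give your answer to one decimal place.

Effective osmolality excludes urea (freely permeant across cell membranes):
2·Na + glucose/18
= 2·133 + 122/18
= 266 + 6.78
= 272.78 mOsm/kg

272.8 mOsm/kg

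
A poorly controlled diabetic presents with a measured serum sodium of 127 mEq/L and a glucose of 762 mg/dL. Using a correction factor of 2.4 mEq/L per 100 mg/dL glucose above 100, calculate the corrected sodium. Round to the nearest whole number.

143 mEq/L

Corrected Na = measured Na + 2.4 · (glucose − 100)/100
= 127 + 2.4 · (762 − 100)/100
= 127 + 15.9
= 142.9 mEq/L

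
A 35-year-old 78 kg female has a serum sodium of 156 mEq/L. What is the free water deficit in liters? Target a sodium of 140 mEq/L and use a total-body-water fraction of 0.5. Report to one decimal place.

4.5 L

TBW = 0.5 · 78 = 39 L
Free water deficit = TBW · (Na/140 − 1)
= 39 · (156/140 − 1)
= 39 · 0.1143
= 4.46 L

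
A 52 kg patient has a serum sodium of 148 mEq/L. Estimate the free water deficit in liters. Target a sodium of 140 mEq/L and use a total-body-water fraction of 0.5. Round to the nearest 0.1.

1.5 L

TBW = 0.5 · 52 = 26 L
Free water deficit = TBW · (Na/140 − 1)
= 26 · (148/140 − 1)
= 26 · 0.0571
= 1.48 L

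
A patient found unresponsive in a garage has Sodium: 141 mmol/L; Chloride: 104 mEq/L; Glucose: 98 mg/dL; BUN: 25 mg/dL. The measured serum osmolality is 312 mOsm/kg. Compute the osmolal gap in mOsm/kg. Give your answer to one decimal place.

Calculated osmolality = 2·Na + glucose/18 + BUN/2.8
= 2·141 + 98/18 + 25/2.8
= 282 + 5.44 + 8.93
= 296.37 mOsm/kg ≈ 296.4 mOsm/kg
Osmolar gap = measured − calculated = 312 − 296.4 = 15.6 mOsm/kg

15.6 mOsm/kg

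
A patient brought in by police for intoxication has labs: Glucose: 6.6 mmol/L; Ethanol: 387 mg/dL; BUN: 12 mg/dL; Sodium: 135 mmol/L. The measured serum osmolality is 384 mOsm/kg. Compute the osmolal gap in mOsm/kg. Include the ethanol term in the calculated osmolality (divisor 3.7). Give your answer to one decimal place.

-1.5 mOsm/kg

Calculated osmolality = 2·Na + glucose + BUN/2.8 + ethanol/3.7
= 2·135 + 6.6 + 12/2.8 + 387/3.7
= 270 + 6.60 + 4.29 + 104.59
= 385.48 mOsm/kg ≈ 385.5 mOsm/kg
Osmolar gap = measured − calculated = 384 − 385.5 = -1.5 mOsm/kg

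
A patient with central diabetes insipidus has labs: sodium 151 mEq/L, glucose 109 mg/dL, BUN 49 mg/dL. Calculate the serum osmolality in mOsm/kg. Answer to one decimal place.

Calculated osmolality = 2·Na + glucose/18 + BUN/2.8
= 2·151 + 109/18 + 49/2.8
= 302 + 6.06 + 17.50
= 325.56 mOsm/kg

325.6 mOsm/kg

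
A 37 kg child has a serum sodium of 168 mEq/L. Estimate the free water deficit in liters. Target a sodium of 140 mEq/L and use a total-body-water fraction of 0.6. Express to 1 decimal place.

4.4 L

TBW = 0.6 · 37 = 22.2 L
Free water deficit = TBW · (Na/140 − 1)
= 22.2 · (168/140 − 1)
= 22.2 · 0.2
= 4.44 L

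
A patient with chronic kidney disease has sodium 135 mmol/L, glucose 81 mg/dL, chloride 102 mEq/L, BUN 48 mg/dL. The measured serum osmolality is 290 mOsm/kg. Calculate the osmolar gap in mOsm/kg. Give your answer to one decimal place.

Calculated osmolality = 2·Na + glucose/18 + BUN/2.8
= 2·135 + 81/18 + 48/2.8
= 270 + 4.50 + 17.14
= 291.64 mOsm/kg ≈ 291.6 mOsm/kg
Osmolar gap = measured − calculated = 290 − 291.6 = -1.6 mOsm/kg

-1.6 mOsm/kg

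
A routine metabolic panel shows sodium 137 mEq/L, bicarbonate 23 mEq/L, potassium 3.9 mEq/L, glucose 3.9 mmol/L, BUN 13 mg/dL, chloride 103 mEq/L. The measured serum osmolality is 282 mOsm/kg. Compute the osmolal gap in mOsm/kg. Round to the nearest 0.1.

-0.5 mOsm/kg

Calculated osmolality = 2·Na + glucose + BUN/2.8
= 2·137 + 3.9 + 13/2.8
= 274 + 3.90 + 4.64
= 282.54 mOsm/kg ≈ 282.5 mOsm/kg
Osmolar gap = measured − calculated = 282 − 282.5 = -0.5 mOsm/kg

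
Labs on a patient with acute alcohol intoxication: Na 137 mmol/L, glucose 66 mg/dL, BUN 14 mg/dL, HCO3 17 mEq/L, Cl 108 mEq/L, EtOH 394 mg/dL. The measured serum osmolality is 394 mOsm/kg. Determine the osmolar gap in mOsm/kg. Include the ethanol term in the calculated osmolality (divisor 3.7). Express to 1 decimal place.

4.8 mOsm/kg

Calculated osmolality = 2·Na + glucose/18 + BUN/2.8 + ethanol/3.7
= 2·137 + 66/18 + 14/2.8 + 394/3.7
= 274 + 3.67 + 5 + 106.49
= 389.16 mOsm/kg ≈ 389.2 mOsm/kg
Osmolar gap = measured − calculated = 394 − 389.2 = 4.8 mOsm/kg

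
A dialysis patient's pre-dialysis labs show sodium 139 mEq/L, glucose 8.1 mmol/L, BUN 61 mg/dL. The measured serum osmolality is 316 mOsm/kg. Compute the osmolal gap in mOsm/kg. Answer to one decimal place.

8.1 mOsm/kg

Calculated osmolality = 2·Na + glucose + BUN/2.8
= 2·139 + 8.1 + 61/2.8
= 278 + 8.10 + 21.79
= 307.89 mOsm/kg ≈ 307.9 mOsm/kg
Osmolar gap = measured − calculated = 316 − 307.9 = 8.1 mOsm/kg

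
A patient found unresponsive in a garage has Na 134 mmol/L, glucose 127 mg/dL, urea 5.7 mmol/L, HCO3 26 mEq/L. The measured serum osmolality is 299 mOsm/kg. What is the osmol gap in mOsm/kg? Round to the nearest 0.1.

18.2 mOsm/kg

Calculated osmolality = 2·Na + glucose/18 + urea
= 2·134 + 127/18 + 5.7
= 268 + 7.06 + 5.70
= 280.76 mOsm/kg ≈ 280.8 mOsm/kg
Osmolar gap = measured − calculated = 299 − 280.8 = 18.2 mOsm/kg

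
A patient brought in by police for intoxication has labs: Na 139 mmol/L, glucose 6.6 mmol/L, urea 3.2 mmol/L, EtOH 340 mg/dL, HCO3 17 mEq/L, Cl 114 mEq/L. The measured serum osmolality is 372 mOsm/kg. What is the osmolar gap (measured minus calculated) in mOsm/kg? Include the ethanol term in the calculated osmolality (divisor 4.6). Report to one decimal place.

Calculated osmolality = 2·Na + glucose + urea + ethanol/4.6
= 2·139 + 6.6 + 3.2 + 340/4.6
= 278 + 6.60 + 3.20 + 73.91
= 361.71 mOsm/kg ≈ 361.7 mOsm/kg
Osmolar gap = measured − calculated = 372 − 361.7 = 10.3 mOsm/kg

10.3 mOsm/kg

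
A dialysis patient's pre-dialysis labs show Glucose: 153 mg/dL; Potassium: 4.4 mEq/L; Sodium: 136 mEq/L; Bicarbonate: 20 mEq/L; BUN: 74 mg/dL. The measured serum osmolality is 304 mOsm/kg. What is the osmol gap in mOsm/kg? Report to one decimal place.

Calculated osmolality = 2·Na + glucose/18 + BUN/2.8
= 2·136 + 153/18 + 74/2.8
= 272 + 8.50 + 26.43
= 306.93 mOsm/kg ≈ 306.9 mOsm/kg
Osmolar gap = measured − calculated = 304 − 306.9 = -2.9 mOsm/kg

-2.9 mOsm/kg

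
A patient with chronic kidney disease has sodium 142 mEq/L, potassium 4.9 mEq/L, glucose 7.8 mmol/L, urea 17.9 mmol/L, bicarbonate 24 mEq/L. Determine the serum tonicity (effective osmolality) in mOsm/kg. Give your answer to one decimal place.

Effective osmolality excludes urea (freely permeant across cell membranes):
2·Na + glucose
= 2·142 + 7.8
= 284 + 7.8
= 291.8 mOsm/kg

291.8 mOsm/kg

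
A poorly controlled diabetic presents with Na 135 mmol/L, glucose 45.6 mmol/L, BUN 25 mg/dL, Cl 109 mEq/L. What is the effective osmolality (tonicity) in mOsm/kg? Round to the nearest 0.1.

Effective osmolality excludes urea (freely permeant across cell membranes):
2·Na + glucose
= 2·135 + 45.6
= 270 + 45.6
= 315.6 mOsm/kg

315.6 mOsm/kg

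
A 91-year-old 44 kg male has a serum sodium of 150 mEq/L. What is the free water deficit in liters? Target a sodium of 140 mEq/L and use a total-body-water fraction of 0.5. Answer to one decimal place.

1.6 L

TBW = 0.5 · 44 = 22 L
Free water deficit = TBW · (Na/140 − 1)
= 22 · (150/140 − 1)
= 22 · 0.0714
= 1.57 L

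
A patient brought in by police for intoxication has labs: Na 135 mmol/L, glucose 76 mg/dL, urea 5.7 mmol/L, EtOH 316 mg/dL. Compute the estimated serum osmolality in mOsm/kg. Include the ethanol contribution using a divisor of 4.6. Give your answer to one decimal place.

Calculated osmolality = 2·Na + glucose/18 + urea + ethanol/4.6
= 2·135 + 76/18 + 5.7 + 316/4.6
= 270 + 4.22 + 5.70 + 68.70
= 348.62 mOsm/kg

348.6 mOsm/kg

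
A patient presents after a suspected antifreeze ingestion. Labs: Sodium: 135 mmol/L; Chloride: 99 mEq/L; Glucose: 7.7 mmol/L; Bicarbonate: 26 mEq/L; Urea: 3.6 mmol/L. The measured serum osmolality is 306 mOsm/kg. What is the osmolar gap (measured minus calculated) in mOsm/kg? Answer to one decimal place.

24.7 mOsm/kg

Calculated osmolality = 2·Na + glucose + urea
= 2·135 + 7.7 + 3.6
= 270 + 7.70 + 3.60
= 281.3 mOsm/kg ≈ 281.3 mOsm/kg
Osmolar gap = measured − calculated = 306 − 281.3 = 24.7 mOsm/kg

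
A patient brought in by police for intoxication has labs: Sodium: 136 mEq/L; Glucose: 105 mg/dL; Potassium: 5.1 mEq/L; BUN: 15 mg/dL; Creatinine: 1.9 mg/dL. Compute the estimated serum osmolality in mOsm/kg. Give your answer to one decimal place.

Calculated osmolality = 2·Na + glucose/18 + BUN/2.8
= 2·136 + 105/18 + 15/2.8
= 272 + 5.83 + 5.36
= 283.19 mOsm/kg

283.2 mOsm/kg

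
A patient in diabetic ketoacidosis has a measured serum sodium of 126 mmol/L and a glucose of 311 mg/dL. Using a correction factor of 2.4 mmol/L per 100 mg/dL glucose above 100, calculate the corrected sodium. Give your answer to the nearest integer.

Corrected Na = measured Na + 2.4 · (glucose − 100)/100
= 126 + 2.4 · (311 − 100)/100
= 126 + 5.1
= 131.1 mmol/L

131 mmol/L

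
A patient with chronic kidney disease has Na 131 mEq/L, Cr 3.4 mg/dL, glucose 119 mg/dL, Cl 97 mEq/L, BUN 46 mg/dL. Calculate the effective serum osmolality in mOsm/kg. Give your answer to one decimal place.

268.6 mOsm/kg

Effective osmolality excludes urea (freely permeant across cell membranes):
2·Na + glucose/18
= 2·131 + 119/18
= 262 + 6.61
= 268.61 mOsm/kg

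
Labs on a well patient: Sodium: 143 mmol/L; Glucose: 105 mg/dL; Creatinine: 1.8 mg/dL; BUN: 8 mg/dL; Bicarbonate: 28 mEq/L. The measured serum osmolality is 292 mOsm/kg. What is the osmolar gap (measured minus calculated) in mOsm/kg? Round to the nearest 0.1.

-2.7 mOsm/kg

Calculated osmolality = 2·Na + glucose/18 + BUN/2.8
= 2·143 + 105/18 + 8/2.8
= 286 + 5.83 + 2.86
= 294.69 mOsm/kg ≈ 294.7 mOsm/kg
Osmolar gap = measured − calculated = 292 − 294.7 = -2.7 mOsm/kg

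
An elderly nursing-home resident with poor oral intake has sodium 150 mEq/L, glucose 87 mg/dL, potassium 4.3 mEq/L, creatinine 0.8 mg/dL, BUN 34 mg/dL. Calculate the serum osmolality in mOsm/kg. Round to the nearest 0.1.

Calculated osmolality = 2·Na + glucose/18 + BUN/2.8
= 2·150 + 87/18 + 34/2.8
= 300 + 4.83 + 12.14
= 316.97 mOsm/kg

317.0 mOsm/kg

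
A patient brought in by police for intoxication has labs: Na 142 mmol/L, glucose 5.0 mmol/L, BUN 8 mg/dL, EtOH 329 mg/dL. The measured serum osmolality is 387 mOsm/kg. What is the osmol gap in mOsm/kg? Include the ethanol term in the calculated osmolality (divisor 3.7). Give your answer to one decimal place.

6.2 mOsm/kg

Calculated osmolality = 2·Na + glucose + BUN/2.8 + ethanol/3.7
= 2·142 + 5 + 8/2.8 + 329/3.7
= 284 + 5 + 2.86 + 88.92
= 380.78 mOsm/kg ≈ 380.8 mOsm/kg
Osmolar gap = measured − calculated = 387 − 380.8 = 6.2 mOsm/kg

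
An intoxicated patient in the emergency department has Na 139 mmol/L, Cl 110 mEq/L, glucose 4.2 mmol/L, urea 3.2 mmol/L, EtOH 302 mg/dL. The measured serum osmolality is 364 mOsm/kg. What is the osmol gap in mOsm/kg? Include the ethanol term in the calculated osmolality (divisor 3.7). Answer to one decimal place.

Calculated osmolality = 2·Na + glucose + urea + ethanol/3.7
= 2·139 + 4.2 + 3.2 + 302/3.7
= 278 + 4.20 + 3.20 + 81.62
= 367.02 mOsm/kg ≈ 367.0 mOsm/kg
Osmolar gap = measured − calculated = 364 − 367.0 = -3.0 mOsm/kg

-3.0 mOsm/kg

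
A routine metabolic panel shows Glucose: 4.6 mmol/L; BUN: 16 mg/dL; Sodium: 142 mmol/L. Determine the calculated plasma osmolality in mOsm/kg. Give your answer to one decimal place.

294.3 mOsm/kg

Calculated osmolality = 2·Na + glucose + BUN/2.8
= 2·142 + 4.6 + 16/2.8
= 284 + 4.60 + 5.71
= 294.31 mOsm/kg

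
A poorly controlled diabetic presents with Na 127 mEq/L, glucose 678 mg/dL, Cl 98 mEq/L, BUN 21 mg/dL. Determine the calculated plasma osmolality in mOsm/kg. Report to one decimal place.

299.2 mOsm/kg

Calculated osmolality = 2·Na + glucose/18 + BUN/2.8
= 2·127 + 678/18 + 21/2.8
= 254 + 37.67 + 7.50
= 299.17 mOsm/kg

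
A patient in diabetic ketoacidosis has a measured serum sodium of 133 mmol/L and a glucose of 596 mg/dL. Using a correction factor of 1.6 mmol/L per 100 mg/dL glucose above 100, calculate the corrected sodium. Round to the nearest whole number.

141 mmol/L

Corrected Na = measured Na + 1.6 · (glucose − 100)/100
= 133 + 1.6 · (596 − 100)/100
= 133 + 7.9
= 140.9 mmol/L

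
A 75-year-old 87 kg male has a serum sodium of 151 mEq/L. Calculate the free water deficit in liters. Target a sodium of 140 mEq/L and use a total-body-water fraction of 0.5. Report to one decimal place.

3.4 L

TBW = 0.5 · 87 = 43.5 L
Free water deficit = TBW · (Na/140 − 1)
= 43.5 · (151/140 − 1)
= 43.5 · 0.0786
= 3.42 L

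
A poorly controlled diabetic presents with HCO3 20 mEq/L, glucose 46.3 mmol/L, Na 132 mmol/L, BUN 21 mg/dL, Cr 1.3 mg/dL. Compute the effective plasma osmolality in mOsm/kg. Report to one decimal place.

Effective osmolality excludes urea (freely permeant across cell membranes):
2·Na + glucose
= 2·132 + 46.3
= 264 + 46.3
= 310.3 mOsm/kg

310.3 mOsm/kg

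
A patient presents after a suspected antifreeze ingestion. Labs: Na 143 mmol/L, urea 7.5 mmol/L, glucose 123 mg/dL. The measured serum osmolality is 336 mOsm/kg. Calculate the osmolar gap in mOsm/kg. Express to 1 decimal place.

Calculated osmolality = 2·Na + glucose/18 + urea
= 2·143 + 123/18 + 7.5
= 286 + 6.83 + 7.50
= 300.33 mOsm/kg ≈ 300.3 mOsm/kg
Osmolar gap = measured − calculated = 336 − 300.3 = 35.7 mOsm/kg

35.7 mOsm/kg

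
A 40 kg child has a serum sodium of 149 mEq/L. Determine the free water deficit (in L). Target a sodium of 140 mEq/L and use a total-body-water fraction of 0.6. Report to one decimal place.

TBW = 0.6 · 40 = 24 L
Free water deficit = TBW · (Na/140 − 1)
= 24 · (149/140 − 1)
= 24 · 0.0643
= 1.54 L

1.5 L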